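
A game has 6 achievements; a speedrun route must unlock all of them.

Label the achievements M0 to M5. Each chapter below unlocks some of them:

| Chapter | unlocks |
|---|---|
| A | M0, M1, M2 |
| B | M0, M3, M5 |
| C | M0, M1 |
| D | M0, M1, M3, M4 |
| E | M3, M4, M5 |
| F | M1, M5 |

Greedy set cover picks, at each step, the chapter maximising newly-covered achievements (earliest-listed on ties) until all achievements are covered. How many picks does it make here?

3

Greedy: pick D (covers 4 new) → pick A (covers 1 new) → pick B (covers 1 new). Total picks: 3.
(The true minimum cover uses only 2 chapters, so greedy is not optimal here.)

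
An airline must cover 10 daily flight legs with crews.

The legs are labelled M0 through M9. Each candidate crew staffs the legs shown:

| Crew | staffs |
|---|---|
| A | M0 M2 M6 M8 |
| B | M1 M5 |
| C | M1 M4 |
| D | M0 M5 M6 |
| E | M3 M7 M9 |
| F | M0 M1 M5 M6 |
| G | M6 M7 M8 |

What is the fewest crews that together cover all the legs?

4

A and B and C and E together: A ∪ B ∪ C ∪ E = {M0, M1, M2, M3, M4, M5, M6, M7, M8, M9} — every leg is covered.
No 3 of the 7 crews cover everything (all 35 combinations miss at least one leg), so 4 is optimal.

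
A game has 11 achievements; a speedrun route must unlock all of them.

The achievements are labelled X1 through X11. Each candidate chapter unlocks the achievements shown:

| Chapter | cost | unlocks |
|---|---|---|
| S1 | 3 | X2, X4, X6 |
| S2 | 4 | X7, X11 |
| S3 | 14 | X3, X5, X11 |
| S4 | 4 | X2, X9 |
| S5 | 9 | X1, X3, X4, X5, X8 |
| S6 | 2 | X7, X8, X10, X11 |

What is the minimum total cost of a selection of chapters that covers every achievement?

18

S1, S4, S5, S6 together cover every achievement (S1 ∪ S4 ∪ S5 ∪ S6 = {X1, X2, X3, X4, X5, X6, X7, X8, X9, X10, X11}); total cost 3 + 4 + 9 + 2 = 18.
No covering selection has total cost below 18.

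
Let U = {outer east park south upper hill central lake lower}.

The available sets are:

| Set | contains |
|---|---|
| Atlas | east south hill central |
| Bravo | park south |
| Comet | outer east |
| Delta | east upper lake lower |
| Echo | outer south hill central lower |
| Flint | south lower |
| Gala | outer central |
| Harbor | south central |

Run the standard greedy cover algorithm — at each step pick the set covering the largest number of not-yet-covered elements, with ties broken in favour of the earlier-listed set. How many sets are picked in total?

3

Greedy: pick Echo (covers 5 new) → pick Delta (covers 3 new) → pick Bravo (covers 1 new). Total picks: 3.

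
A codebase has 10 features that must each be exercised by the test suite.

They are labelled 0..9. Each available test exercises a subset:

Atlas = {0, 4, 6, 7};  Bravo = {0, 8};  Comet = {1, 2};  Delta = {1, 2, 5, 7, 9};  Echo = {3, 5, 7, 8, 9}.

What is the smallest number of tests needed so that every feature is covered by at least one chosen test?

3

Take {Atlas, Delta, Echo}. Their union is {0, 1, 2, 3, 4, 5, 6, 7, 8, 9}, which is all 10 features.
Only Echo contains 3, so Echo is forced; the remaining 5 features need at least 2 more tests (each remaining test adds at most 3) — so at least 3 tests are needed, and 3 is optimal.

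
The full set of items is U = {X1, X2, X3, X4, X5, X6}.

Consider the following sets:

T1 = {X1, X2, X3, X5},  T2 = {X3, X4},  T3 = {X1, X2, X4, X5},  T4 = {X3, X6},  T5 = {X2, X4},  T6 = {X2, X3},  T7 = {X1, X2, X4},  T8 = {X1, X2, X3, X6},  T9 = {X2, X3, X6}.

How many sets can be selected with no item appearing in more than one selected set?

2

T4, T5 are pairwise disjoint (T4={X3,X6}; T5={X2,X4}).
Every remaining set overlaps one of these, and no 3 of the listed sets are pairwise disjoint, so 2 is the maximum.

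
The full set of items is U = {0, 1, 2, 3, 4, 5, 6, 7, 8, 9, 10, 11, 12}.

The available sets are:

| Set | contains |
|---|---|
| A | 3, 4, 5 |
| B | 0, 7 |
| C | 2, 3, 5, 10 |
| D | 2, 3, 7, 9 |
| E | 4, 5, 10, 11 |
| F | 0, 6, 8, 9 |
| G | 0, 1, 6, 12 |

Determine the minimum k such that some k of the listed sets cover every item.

D, E, F, and G cover everything between them: the union {0, 1, 2, 3, 4, 5, 6, 7, 8, 9, 10, 11, 12} is all of U.
Each set has at most 4 items, and 3·4 = 12 < 13 — so at least 4 sets are needed, and 4 is optimal.

4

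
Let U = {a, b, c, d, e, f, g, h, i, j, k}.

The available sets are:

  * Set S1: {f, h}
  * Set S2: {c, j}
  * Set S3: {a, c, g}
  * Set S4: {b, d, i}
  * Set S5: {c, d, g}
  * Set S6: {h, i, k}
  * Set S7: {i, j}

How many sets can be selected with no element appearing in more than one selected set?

S1, S5, S7 are pairwise disjoint (S1={f,h}; S5={c,d,g}; S7={i,j}).
Every remaining set overlaps one of these, and no 4 of the listed sets are pairwise disjoint, so 3 is the maximum.

3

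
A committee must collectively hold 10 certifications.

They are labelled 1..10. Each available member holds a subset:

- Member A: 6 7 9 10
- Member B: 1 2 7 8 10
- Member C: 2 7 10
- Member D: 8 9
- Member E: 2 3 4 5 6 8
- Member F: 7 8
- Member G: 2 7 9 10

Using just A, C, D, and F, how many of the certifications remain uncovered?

4

Union of A, C, D, F = {2, 6, 7, 8, 9, 10}.
Not covered: 1, 3, 4, 5 — 4 certifications.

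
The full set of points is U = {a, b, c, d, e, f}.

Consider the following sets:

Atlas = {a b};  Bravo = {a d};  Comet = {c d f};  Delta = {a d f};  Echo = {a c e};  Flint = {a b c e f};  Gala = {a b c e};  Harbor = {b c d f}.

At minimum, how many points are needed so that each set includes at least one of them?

Take H = {a, d}. Each listed set contains at least one of these, so H is a hitting set of size 2.
The sets Atlas, Comet are pairwise disjoint, so any hitting set needs a separate point for each — at least 2. Hence 2 is optimal.

2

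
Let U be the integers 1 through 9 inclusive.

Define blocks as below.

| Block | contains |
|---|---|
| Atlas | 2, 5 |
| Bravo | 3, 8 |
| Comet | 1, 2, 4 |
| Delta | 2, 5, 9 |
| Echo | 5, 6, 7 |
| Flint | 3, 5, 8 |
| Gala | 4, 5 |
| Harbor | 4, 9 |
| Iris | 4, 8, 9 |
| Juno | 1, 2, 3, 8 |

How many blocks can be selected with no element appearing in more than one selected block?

3

Atlas, Bravo, Harbor are pairwise disjoint (Atlas={2,5}; Bravo={3,8}; Harbor={4,9}).
Every remaining block overlaps one of these, and no 4 of the listed blocks are pairwise disjoint, so 3 is the maximum.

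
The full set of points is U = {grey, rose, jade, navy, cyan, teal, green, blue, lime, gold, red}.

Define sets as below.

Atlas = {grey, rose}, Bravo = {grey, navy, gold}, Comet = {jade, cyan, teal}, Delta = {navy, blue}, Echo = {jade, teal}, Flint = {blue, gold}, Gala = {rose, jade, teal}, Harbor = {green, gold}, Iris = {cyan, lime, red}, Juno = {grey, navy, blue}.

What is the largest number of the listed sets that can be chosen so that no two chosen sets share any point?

Atlas, Delta, Echo, Harbor, Iris are pairwise disjoint (Atlas={grey,rose}; Delta={navy,blue}; Echo={jade,teal}; Harbor={green,gold}; Iris={cyan,lime,red}).
Every remaining set overlaps one of these, and no 6 of the listed sets are pairwise disjoint, so 5 is the maximum.

5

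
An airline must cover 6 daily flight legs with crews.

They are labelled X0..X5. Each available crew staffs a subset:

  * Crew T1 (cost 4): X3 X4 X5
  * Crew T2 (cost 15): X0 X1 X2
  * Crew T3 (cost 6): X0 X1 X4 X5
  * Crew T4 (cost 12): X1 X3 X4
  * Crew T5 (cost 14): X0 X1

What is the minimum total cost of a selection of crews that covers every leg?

T1, T2 together cover every leg (T1 ∪ T2 = {X0, X1, X2, X3, X4, X5}); total cost 4 + 15 = 19.
The greedy pick T1, T3, T2 costs 25; no covering selection beats 19.

19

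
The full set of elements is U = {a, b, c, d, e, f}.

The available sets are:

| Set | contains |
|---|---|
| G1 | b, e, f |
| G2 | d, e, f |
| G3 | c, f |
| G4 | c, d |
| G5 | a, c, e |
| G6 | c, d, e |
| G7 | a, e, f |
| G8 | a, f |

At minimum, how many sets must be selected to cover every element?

G1 and G4 and G5 together: G1 ∪ G4 ∪ G5 = {a, b, c, d, e, f} — every element is covered.
Only G1 contains b, so G1 is forced; the remaining 3 elements need at least 2 more sets (each remaining set adds at most 2) — so at least 3 sets are needed, and 3 is optimal.

3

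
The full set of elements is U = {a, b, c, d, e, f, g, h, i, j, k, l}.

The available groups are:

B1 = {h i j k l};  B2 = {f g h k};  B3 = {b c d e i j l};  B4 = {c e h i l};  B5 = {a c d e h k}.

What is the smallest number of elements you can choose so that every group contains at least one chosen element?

2

Take T = {h, j}. Each listed group contains at least one of these, so T is a hitting set of size 2.
The groups B2, B3 are pairwise disjoint, so any hitting set needs a separate element for each — at least 2. Hence 2 is optimal.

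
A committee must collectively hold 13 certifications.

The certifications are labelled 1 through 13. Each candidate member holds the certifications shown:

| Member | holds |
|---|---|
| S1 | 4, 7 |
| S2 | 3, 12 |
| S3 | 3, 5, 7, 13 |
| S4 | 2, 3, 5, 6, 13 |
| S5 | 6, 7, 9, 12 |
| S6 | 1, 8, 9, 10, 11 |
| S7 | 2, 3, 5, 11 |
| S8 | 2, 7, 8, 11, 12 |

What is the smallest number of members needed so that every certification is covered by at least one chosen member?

4

S1 and S4 and S5 and S6 together: S1 ∪ S4 ∪ S5 ∪ S6 = {1, 2, 3, 4, 5, 6, 7, 8, 9, 10, 11, 12, 13} — every certification is covered.
Only S1 contains 4, so S1 is forced; the remaining 11 certifications need at least 3 more members (each remaining member adds at most 5) — so at least 4 members are needed, and 4 is optimal.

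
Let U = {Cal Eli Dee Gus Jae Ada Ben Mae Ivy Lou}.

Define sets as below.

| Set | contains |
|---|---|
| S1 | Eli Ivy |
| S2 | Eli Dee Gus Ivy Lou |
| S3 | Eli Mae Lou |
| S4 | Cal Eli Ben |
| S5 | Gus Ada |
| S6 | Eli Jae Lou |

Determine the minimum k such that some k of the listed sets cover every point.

S2 and S3 and S4 and S5 and S6 together: S2 ∪ S3 ∪ S4 ∪ S5 ∪ S6 = {Cal, Eli, Dee, Gus, Jae, Ada, Ben, Mae, Ivy, Lou} — every point is covered.
No 4 of the 6 sets cover everything (all 15 combinations miss at least one point), so 5 is optimal.

5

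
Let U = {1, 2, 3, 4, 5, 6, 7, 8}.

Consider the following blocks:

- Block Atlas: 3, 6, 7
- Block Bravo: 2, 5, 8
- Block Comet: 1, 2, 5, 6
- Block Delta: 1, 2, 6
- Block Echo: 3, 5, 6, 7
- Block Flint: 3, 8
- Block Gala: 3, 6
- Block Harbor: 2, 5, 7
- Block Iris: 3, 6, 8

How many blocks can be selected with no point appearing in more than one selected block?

2

Harbor, Iris are pairwise disjoint (Harbor={2,5,7}; Iris={3,6,8}).
Every remaining block overlaps one of these, and no 3 of the listed blocks are pairwise disjoint, so 2 is the maximum.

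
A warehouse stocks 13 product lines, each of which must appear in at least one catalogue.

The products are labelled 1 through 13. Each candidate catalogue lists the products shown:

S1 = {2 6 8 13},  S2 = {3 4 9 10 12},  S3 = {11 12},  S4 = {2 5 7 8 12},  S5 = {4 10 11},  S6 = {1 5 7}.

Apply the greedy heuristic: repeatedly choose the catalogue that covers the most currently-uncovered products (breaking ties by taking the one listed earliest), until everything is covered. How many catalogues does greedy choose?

4

Greedy: pick S2 (covers 5 new) → pick S1 (covers 4 new) → pick S6 (covers 3 new) → pick S3 (covers 1 new). Total picks: 4.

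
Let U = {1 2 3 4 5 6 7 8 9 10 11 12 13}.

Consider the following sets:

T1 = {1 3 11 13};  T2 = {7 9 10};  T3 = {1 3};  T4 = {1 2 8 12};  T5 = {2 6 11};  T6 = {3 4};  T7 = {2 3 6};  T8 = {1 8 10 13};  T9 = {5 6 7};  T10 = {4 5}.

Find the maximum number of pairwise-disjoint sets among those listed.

4

T2, T3, T5, T10 are pairwise disjoint (T2={7,9,10}; T3={1,3}; T5={2,6,11}; T10={4,5}).
Every remaining set overlaps one of these, and no 5 of the listed sets are pairwise disjoint, so 4 is the maximum.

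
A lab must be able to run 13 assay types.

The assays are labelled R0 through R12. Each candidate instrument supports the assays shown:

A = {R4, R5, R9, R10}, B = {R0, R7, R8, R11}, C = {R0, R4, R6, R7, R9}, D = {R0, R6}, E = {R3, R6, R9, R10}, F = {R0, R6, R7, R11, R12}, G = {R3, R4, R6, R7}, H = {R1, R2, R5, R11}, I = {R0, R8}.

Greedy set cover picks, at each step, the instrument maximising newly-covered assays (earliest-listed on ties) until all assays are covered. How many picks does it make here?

Greedy: pick C (covers 5 new) → pick H (covers 4 new) → pick E (covers 2 new) → pick B (covers 1 new) → pick F (covers 1 new). Total picks: 5.

5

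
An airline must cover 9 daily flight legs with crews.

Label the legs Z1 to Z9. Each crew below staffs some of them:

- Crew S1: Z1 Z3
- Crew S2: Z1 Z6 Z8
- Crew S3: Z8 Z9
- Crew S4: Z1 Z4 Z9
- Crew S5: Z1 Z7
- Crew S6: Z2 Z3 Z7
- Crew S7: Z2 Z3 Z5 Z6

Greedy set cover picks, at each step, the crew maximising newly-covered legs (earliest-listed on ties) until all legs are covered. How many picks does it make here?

4

Greedy: pick S7 (covers 4 new) → pick S4 (covers 3 new) → pick S2 (covers 1 new) → pick S5 (covers 1 new). Total picks: 4.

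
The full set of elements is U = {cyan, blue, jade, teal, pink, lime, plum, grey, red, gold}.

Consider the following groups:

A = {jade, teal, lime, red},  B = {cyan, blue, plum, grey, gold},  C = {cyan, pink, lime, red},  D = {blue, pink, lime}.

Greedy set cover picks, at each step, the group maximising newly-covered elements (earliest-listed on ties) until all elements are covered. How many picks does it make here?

Greedy: pick B (covers 5 new) → pick A (covers 4 new) → pick C (covers 1 new). Total picks: 3.

3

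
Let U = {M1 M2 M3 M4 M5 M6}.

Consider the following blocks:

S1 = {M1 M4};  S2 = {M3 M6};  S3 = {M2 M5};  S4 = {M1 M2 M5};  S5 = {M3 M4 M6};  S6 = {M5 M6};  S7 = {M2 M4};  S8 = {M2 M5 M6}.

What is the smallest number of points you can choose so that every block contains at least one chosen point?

3

Take H = {M3, M4, M5}. Each listed block contains at least one of these, so H is a hitting set of size 3.
The blocks S1, S2, S3 are pairwise disjoint, so any hitting set needs a separate point for each — at least 3. Hence 3 is optimal.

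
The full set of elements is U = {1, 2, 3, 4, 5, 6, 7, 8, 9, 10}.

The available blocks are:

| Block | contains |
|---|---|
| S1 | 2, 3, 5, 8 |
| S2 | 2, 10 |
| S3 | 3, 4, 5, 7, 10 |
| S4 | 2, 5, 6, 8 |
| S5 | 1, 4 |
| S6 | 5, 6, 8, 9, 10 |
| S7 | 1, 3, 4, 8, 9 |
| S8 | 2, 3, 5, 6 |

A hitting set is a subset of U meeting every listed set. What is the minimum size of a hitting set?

H = {2, 4, 10} meets every block (each contains at least one member of H), and |H| = 3.
No choice of 2 elements meets every block, so 3 is the minimum.

3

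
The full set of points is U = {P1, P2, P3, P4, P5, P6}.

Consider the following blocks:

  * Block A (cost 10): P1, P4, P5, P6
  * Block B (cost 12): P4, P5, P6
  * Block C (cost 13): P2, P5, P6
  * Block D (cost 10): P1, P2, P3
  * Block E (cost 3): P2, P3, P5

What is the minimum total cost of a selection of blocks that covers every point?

13

A, E together cover every point (A ∪ E = {P1, P2, P3, P4, P5, P6}); total cost 10 + 3 = 13.
No covering selection has total cost below 13.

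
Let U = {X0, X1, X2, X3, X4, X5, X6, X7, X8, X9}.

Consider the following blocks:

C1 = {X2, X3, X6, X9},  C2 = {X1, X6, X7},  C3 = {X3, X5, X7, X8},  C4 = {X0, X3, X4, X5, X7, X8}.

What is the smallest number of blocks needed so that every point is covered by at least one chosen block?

C1 and C2 and C4 together: C1 ∪ C2 ∪ C4 = {X0, X1, X2, X3, X4, X5, X6, X7, X8, X9} — every point is covered.
Only C4 contains X0, so C4 is forced; the remaining 4 points need at least 2 more blocks (each remaining block adds at most 3) — so at least 3 blocks are needed, and 3 is optimal.

3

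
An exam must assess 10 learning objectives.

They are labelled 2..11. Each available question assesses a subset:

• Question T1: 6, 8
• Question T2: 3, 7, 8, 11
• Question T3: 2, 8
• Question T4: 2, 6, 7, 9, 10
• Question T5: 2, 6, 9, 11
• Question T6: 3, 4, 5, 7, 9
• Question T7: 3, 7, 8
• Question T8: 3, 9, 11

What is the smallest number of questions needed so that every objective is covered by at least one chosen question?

Take {T2, T4, T6}. Their union is {2, 3, 4, 5, 6, 7, 8, 9, 10, 11}, which is all 10 objectives.
Only T6 contains 4, so T6 is forced; the remaining 5 objectives need at least 2 more questions (each remaining question adds at most 3) — so at least 3 questions are needed, and 3 is optimal.

3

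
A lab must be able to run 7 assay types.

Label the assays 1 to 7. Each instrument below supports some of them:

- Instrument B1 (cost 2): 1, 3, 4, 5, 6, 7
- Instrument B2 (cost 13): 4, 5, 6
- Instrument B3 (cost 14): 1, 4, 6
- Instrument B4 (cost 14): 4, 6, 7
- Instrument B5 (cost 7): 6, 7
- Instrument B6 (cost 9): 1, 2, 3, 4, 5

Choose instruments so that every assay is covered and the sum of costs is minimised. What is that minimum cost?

B1, B6 together cover every assay (B1 ∪ B6 = {1, 2, 3, 4, 5, 6, 7}); total cost 2 + 9 = 11.
No covering selection has total cost below 11.

11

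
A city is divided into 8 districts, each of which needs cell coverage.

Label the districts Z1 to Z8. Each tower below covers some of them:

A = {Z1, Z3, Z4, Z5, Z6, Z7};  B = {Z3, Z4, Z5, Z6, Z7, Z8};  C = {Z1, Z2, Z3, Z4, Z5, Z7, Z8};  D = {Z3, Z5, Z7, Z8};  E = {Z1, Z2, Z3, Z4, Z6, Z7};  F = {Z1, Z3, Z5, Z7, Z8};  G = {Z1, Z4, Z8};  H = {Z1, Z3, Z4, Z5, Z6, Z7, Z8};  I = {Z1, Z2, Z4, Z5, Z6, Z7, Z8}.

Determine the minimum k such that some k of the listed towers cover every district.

2

E and H together: E ∪ H = {Z1, Z2, Z3, Z4, Z5, Z6, Z7, Z8} — every district is covered.
No single tower has all 8 districts (the largest, C, has 7), so 2 is optimal.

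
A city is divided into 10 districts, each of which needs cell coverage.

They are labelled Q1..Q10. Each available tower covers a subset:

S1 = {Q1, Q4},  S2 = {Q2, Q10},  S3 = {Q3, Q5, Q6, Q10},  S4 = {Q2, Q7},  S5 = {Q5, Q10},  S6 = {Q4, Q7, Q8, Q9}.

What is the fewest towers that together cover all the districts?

4

S1 and S3 and S4 and S6 together: S1 ∪ S3 ∪ S4 ∪ S6 = {Q1, Q2, Q3, Q4, Q5, Q6, Q7, Q8, Q9, Q10} — every district is covered.
No 3 of the 6 towers cover everything (all 20 combinations miss at least one district), so 4 is optimal.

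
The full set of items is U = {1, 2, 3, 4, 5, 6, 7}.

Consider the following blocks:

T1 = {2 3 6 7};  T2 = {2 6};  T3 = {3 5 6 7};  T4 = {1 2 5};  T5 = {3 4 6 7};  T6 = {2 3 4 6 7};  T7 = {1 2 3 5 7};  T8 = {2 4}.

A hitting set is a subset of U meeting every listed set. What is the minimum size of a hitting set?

Take H = {2, 7}. Each listed block contains at least one of these, so H is a hitting set of size 2.
The blocks T3, T8 are pairwise disjoint, so any hitting set needs a separate item for each — at least 2. Hence 2 is optimal.

2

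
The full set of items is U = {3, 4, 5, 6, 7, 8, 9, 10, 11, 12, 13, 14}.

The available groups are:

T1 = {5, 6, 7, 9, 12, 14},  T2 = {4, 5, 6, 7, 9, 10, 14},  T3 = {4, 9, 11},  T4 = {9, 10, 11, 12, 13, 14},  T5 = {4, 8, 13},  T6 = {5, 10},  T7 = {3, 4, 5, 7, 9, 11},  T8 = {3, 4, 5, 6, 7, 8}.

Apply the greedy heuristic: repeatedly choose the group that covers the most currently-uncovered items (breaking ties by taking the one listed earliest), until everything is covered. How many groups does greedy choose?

Greedy: pick T2 (covers 7 new) → pick T4 (covers 3 new) → pick T8 (covers 2 new). Total picks: 3.
(The true minimum cover uses only 2 groups, so greedy is not optimal here.)

3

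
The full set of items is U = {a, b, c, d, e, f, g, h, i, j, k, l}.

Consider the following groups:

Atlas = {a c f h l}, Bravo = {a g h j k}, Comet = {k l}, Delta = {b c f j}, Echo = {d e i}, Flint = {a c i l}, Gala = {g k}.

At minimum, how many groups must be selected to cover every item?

4

Take {Bravo, Comet, Delta, Echo}. Their union is {a, b, c, d, e, f, g, h, i, j, k, l}, which is all 12 items.
No 3 of the 7 groups cover everything (all 35 combinations miss at least one item), so 4 is optimal.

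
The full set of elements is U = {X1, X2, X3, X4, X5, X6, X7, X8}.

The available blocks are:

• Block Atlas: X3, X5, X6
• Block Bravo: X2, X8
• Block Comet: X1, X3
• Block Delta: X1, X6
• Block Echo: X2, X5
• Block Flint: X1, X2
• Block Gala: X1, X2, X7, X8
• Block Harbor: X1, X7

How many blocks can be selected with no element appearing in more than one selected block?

3

Atlas, Bravo, Harbor are pairwise disjoint (Atlas={X3,X5,X6}; Bravo={X2,X8}; Harbor={X1,X7}).
Every remaining block overlaps one of these, and no 4 of the listed blocks are pairwise disjoint, so 3 is the maximum.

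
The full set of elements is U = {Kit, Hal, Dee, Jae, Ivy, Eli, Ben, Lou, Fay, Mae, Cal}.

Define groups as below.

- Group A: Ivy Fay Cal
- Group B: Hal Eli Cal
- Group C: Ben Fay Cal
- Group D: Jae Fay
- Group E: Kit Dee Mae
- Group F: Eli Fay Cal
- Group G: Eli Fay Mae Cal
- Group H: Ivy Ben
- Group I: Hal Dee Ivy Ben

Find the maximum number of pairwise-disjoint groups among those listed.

4

B, D, E, H are pairwise disjoint (B={Hal,Eli,Cal}; D={Jae,Fay}; E={Kit,Dee,Mae}; H={Ivy,Ben}).
Every remaining group overlaps one of these, and no 5 of the listed groups are pairwise disjoint, so 4 is the maximum.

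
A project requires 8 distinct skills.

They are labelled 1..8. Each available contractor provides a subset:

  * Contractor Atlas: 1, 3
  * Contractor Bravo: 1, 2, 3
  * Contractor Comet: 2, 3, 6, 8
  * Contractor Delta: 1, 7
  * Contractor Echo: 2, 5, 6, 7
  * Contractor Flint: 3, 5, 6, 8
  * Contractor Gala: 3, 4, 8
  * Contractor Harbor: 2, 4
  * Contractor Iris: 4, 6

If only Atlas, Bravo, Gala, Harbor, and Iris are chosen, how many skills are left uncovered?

2

Union of Atlas, Bravo, Gala, Harbor, Iris = {1, 2, 3, 4, 6, 8}.
Not covered: 5, 7 — 2 skills.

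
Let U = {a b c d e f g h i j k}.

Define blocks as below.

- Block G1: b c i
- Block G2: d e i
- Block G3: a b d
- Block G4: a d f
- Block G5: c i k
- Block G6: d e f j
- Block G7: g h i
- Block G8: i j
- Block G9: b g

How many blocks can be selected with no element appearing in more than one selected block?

G5, G6, G9 are pairwise disjoint (G5={c,i,k}; G6={d,e,f,j}; G9={b,g}).
Every remaining block overlaps one of these, and no 4 of the listed blocks are pairwise disjoint, so 3 is the maximum.

3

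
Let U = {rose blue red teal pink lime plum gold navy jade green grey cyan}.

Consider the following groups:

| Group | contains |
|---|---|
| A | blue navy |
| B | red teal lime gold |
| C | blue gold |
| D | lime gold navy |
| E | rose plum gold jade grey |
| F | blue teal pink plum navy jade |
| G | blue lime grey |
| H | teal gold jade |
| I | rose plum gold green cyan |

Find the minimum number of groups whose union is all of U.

4

Take {B, F, G, I}. Their union is {rose, blue, red, teal, pink, lime, plum, gold, navy, jade, green, grey, cyan}, which is all 13 elements.
No 3 of the 9 groups cover everything (all 84 combinations miss at least one element), so 4 is optimal.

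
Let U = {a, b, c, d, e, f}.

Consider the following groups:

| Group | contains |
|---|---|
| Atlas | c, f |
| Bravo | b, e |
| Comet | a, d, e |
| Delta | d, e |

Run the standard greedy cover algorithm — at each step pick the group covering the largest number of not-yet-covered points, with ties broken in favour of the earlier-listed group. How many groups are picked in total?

Greedy: pick Comet (covers 3 new) → pick Atlas (covers 2 new) → pick Bravo (covers 1 new). Total picks: 3.

3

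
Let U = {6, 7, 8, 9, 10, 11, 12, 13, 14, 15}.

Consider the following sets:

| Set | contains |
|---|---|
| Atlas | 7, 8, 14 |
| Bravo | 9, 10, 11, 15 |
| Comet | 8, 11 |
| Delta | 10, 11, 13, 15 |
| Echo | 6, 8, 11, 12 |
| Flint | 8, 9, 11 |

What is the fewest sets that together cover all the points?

Take {Atlas, Bravo, Delta, Echo}. Their union is {6, 7, 8, 9, 10, 11, 12, 13, 14, 15}, which is all 10 points.
No 3 of the 6 sets cover everything (all 20 combinations miss at least one point), so 4 is optimal.

4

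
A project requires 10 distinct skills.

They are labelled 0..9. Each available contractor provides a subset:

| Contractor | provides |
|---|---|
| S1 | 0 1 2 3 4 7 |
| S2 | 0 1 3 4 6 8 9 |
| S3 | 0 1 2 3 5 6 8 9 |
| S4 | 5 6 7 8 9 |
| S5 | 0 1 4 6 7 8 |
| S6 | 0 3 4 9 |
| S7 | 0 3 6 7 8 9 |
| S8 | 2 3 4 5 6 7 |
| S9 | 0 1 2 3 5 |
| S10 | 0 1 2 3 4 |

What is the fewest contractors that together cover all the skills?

2

Take {S3, S5}. Their union is {0, 1, 2, 3, 4, 5, 6, 7, 8, 9}, which is all 10 skills.
No single contractor has all 10 skills (the largest, S3, has 8), so 2 is optimal.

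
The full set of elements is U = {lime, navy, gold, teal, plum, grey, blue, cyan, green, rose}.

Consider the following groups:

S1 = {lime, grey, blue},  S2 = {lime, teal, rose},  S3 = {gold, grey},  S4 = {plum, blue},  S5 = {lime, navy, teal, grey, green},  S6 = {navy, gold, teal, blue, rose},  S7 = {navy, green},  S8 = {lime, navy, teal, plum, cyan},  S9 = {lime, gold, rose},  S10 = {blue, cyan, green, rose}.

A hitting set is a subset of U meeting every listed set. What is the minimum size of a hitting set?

4

Take H = {lime, gold, plum, green}. Each listed group contains at least one of these, so H is a hitting set of size 4.
The groups S2, S3, S4, S7 are pairwise disjoint, so any hitting set needs a separate element for each — at least 4. Hence 4 is optimal.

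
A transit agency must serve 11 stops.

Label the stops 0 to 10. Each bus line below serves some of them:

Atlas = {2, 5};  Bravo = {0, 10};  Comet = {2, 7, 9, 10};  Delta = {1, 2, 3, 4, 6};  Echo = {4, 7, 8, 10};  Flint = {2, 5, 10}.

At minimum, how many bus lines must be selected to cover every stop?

Bravo and Comet and Delta and Echo and Flint together: Bravo ∪ Comet ∪ Delta ∪ Echo ∪ Flint = {0, 1, 2, 3, 4, 5, 6, 7, 8, 9, 10} — every stop is covered.
No 4 of the 6 bus lines cover everything (all 15 combinations miss at least one stop), so 5 is optimal.

5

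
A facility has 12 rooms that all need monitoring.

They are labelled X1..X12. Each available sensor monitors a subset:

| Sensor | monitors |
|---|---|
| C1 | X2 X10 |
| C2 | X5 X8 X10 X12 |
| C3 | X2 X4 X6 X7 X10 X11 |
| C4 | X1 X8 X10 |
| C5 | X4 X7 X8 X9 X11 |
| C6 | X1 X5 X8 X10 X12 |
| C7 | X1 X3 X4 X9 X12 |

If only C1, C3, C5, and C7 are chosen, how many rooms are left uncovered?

1

Union of C1, C3, C5, C7 = {X1, X2, X3, X4, X6, X7, X8, X9, X10, X11, X12}.
Not covered: X5 — 1 room.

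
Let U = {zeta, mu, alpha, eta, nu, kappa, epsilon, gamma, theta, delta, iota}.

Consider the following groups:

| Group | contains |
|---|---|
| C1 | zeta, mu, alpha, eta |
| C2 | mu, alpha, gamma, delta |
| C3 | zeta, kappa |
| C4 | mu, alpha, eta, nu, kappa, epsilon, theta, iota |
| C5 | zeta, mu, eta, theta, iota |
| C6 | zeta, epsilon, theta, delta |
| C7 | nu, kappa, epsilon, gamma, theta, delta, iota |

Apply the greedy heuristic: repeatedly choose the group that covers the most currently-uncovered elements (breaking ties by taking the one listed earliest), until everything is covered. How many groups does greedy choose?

3

Greedy: pick C4 (covers 8 new) → pick C2 (covers 2 new) → pick C1 (covers 1 new). Total picks: 3.
(The true minimum cover uses only 2 groups, so greedy is not optimal here.)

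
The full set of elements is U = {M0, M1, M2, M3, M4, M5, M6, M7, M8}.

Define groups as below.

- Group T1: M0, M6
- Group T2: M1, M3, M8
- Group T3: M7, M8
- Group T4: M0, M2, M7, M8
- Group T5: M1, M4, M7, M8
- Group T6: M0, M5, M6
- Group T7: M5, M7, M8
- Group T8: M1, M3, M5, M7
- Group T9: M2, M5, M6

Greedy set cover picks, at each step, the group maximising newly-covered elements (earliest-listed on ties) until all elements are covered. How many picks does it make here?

4

Greedy: pick T4 (covers 4 new) → pick T8 (covers 3 new) → pick T1 (covers 1 new) → pick T5 (covers 1 new). Total picks: 4.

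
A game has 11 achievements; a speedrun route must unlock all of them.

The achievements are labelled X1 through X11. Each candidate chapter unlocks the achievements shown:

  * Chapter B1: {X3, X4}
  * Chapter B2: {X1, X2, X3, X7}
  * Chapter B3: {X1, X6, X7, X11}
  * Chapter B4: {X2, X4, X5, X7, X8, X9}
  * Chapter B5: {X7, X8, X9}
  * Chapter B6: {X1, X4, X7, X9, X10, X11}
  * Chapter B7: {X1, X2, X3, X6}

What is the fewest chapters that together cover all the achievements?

Take {B4, B6, B7}. Their union is {X1, X2, X3, X4, X5, X6, X7, X8, X9, X10, X11}, which is all 11 achievements.
Only B4 contains X5, so B4 is forced; the remaining 5 achievements need at least 2 more chapters (each remaining chapter adds at most 3) — so at least 3 chapters are needed, and 3 is optimal.

3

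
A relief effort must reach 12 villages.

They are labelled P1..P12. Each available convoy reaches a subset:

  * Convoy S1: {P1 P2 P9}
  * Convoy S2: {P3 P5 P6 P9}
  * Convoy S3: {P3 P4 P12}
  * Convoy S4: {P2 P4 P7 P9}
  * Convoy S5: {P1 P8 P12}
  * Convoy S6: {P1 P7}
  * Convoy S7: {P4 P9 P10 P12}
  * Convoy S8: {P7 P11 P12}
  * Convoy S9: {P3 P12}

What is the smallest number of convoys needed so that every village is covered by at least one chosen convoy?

S2 and S4 and S5 and S7 and S8 together: S2 ∪ S4 ∪ S5 ∪ S7 ∪ S8 = {P1, P2, P3, P4, P5, P6, P7, P8, P9, P10, P11, P12} — every village is covered.
No 4 of the 9 convoys cover everything (all 126 combinations miss at least one village), so 5 is optimal.

5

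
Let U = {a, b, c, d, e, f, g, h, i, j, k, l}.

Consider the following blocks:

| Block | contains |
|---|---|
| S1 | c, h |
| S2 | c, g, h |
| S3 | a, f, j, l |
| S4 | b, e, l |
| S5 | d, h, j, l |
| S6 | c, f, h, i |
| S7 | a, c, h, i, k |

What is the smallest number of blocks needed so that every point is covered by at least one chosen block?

5

S2, S3, S4, S5, and S7 cover everything between them: the union {a, b, c, d, e, f, g, h, i, j, k, l} is all of U.
No 4 of the 7 blocks cover everything (all 35 combinations miss at least one point), so 5 is optimal.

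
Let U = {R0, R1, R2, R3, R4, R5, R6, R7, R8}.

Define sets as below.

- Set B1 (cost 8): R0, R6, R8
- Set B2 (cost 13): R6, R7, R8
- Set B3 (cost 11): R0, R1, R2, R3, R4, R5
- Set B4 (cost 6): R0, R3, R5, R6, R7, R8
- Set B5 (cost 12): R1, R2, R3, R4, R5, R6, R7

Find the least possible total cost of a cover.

B3, B4 together cover every element (B3 ∪ B4 = {R0, R1, R2, R3, R4, R5, R6, R7, R8}); total cost 11 + 6 = 17.
No covering selection has total cost below 17.

17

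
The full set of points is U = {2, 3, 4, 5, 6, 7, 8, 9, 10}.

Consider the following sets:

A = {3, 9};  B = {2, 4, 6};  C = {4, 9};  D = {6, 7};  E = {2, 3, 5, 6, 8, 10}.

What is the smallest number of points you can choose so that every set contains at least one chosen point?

The 2 points {6, 9} hit every set.
The sets A, D are pairwise disjoint, so any hitting set needs a separate point for each — at least 2. Hence 2 is optimal.

2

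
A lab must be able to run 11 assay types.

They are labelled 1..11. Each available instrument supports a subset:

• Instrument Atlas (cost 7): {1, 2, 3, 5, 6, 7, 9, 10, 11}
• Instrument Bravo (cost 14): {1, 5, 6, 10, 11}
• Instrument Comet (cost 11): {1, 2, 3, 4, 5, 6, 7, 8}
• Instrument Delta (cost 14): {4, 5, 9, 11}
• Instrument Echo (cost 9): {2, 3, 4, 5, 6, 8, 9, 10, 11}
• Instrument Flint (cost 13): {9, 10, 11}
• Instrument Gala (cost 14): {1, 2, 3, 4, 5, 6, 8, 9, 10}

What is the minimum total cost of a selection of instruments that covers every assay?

Atlas, Echo together cover every assay (Atlas ∪ Echo = {1, 2, 3, 4, 5, 6, 7, 8, 9, 10, 11}); total cost 7 + 9 = 16.
No covering selection has total cost below 16.

16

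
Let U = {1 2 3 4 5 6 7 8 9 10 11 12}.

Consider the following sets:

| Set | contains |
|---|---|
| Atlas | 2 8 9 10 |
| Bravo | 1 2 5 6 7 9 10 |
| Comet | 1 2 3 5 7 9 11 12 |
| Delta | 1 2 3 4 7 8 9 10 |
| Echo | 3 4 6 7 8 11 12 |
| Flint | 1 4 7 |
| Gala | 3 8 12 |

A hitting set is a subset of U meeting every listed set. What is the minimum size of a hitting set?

H = {7, 8} meets every set (each contains at least one member of H), and |H| = 2.
The sets Atlas, Flint are pairwise disjoint, so any hitting set needs a separate element for each — at least 2. Hence 2 is optimal.

2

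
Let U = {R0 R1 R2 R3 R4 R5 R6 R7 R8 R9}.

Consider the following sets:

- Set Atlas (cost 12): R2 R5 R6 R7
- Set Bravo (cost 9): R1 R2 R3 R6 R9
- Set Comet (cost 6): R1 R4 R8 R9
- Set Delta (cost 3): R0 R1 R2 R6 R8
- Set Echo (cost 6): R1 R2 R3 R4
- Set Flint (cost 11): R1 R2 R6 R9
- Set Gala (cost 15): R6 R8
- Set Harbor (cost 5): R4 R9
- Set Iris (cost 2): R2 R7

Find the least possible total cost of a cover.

Atlas, Delta, Echo, Harbor together cover every item (Atlas ∪ Delta ∪ Echo ∪ Harbor = {R0, R1, R2, R3, R4, R5, R6, R7, R8, R9}); total cost 12 + 3 + 6 + 5 = 26.
The greedy pick Delta, Iris, Harbor, Echo, Atlas costs 28; no covering selection beats 26.

26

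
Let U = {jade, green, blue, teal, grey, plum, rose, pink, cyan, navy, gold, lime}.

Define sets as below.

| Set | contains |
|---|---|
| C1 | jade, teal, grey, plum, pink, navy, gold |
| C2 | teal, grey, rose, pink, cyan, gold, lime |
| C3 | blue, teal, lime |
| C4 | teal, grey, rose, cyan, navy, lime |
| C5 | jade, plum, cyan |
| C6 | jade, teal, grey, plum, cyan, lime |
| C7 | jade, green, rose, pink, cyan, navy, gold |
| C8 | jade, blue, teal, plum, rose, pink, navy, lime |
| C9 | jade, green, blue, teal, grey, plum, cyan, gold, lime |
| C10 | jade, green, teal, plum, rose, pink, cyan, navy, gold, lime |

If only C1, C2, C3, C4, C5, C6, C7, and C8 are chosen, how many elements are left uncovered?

0

Union of C1, C2, C3, C4, C5, C6, C7, C8 = {jade, green, blue, teal, grey, plum, rose, pink, cyan, navy, gold, lime} — that's every element, so 0 are uncovered.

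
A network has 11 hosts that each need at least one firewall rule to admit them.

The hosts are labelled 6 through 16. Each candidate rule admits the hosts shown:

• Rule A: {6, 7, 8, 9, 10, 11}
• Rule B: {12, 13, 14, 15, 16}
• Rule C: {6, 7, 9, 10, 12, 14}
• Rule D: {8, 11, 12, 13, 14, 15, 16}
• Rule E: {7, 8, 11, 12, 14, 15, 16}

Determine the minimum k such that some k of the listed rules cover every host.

A and D together: A ∪ D = {6, 7, 8, 9, 10, 11, 12, 13, 14, 15, 16} — every host is covered.
No single rule has all 11 hosts (the largest, D, has 7), so 2 is optimal.

2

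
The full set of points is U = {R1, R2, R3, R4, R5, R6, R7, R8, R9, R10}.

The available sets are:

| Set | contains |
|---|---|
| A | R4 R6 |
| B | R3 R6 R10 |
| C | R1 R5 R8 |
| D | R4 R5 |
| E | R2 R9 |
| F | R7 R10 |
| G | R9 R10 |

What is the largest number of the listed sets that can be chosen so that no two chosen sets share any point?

A, C, E, F are pairwise disjoint (A={R4,R6}; C={R1,R5,R8}; E={R2,R9}; F={R7,R10}).
Every remaining set overlaps one of these, and no 5 of the listed sets are pairwise disjoint, so 4 is the maximum.

4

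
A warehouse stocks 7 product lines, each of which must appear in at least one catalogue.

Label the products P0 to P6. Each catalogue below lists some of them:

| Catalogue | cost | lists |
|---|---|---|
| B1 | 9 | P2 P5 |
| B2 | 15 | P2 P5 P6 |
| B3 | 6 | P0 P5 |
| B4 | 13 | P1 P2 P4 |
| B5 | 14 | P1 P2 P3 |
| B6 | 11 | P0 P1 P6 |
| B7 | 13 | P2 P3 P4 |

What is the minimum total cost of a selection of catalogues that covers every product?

B3, B6, B7 together cover every product (B3 ∪ B6 ∪ B7 = {P0, P1, P2, P3, P4, P5, P6}); total cost 6 + 11 + 13 = 30.
The greedy pick B3, B4, B6, B7 costs 43; no covering selection beats 30.

30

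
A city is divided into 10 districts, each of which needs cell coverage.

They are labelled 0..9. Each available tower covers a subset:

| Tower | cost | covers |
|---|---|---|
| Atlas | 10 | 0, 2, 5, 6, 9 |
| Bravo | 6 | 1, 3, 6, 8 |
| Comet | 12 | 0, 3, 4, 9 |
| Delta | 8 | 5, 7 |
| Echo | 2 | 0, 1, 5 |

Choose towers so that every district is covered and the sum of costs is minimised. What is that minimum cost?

36

Atlas, Bravo, Comet, Delta together cover every district (Atlas ∪ Bravo ∪ Comet ∪ Delta = {0, 1, 2, 3, 4, 5, 6, 7, 8, 9}); total cost 10 + 6 + 12 + 8 = 36.
The greedy pick Echo, Bravo, Atlas, Delta, Comet costs 38; no covering selection beats 36.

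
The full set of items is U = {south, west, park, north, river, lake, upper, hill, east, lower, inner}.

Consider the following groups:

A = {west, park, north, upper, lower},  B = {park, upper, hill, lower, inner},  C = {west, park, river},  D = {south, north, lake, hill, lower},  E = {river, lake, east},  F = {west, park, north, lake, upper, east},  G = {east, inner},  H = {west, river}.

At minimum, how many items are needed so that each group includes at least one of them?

3

The 3 items {north, river, inner} hit every group.
The groups D, G, H are pairwise disjoint, so any hitting set needs a separate item for each — at least 3. Hence 3 is optimal.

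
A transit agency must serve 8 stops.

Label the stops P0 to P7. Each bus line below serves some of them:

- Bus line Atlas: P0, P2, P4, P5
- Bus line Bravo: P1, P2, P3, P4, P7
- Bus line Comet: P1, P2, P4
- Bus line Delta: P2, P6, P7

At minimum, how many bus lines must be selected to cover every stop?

Atlas and Bravo and Delta together: Atlas ∪ Bravo ∪ Delta = {P0, P1, P2, P3, P4, P5, P6, P7} — every stop is covered.
Only Atlas contains P0, so Atlas is forced; the remaining 4 stops need at least 2 more bus lines (each remaining bus line adds at most 3) — so at least 3 bus lines are needed, and 3 is optimal.

3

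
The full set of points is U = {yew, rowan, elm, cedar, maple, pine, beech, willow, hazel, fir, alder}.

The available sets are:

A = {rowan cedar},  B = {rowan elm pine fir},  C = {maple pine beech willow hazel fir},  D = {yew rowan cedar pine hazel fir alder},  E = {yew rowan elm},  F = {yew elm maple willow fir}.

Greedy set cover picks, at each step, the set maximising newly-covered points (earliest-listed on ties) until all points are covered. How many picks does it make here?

Greedy: pick D (covers 7 new) → pick C (covers 3 new) → pick B (covers 1 new). Total picks: 3.

3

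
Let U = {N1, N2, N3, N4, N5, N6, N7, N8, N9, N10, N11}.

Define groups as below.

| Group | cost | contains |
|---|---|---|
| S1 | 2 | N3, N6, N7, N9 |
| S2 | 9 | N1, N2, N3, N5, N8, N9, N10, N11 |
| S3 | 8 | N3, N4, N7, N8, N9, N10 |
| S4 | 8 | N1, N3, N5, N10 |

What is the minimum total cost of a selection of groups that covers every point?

19

S1, S2, S3 together cover every point (S1 ∪ S2 ∪ S3 = {N1, N2, N3, N4, N5, N6, N7, N8, N9, N10, N11}); total cost 2 + 9 + 8 = 19.
No covering selection has total cost below 19.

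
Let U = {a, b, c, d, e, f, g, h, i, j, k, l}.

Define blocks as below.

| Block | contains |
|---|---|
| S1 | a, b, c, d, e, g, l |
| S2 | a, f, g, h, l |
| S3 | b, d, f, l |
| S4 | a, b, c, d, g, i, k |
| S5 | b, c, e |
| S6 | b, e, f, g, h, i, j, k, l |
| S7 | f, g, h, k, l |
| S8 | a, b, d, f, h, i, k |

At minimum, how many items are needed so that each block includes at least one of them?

Take T = {b, l}. Each listed block contains at least one of these, so T is a hitting set of size 2.
The blocks S5, S7 are pairwise disjoint, so any hitting set needs a separate item for each — at least 2. Hence 2 is optimal.

2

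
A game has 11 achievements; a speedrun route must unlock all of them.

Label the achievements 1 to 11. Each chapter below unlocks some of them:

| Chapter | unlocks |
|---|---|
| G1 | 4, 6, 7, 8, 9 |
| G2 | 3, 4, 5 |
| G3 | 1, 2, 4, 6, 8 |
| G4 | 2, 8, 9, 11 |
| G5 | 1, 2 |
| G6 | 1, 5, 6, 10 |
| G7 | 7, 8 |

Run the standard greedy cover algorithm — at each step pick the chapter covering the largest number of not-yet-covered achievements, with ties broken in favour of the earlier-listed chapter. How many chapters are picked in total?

4

Greedy: pick G1 (covers 5 new) → pick G6 (covers 3 new) → pick G4 (covers 2 new) → pick G2 (covers 1 new). Total picks: 4.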